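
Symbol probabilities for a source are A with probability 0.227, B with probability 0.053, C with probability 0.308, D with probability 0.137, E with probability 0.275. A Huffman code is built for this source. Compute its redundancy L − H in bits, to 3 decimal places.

0.051 bits

Entropy H = −Σ p log₂ p ≈ 2.1386 bits.
Huffman merges: 53/1000+137/1000→19/100; 19/100+227/1000→417/1000; 11/40+77/250→583/1000; 417/1000+583/1000→1. L = 219/100 ≈ 2.1900.
L − H = 2.1900 − 2.1386 = 0.051 bits.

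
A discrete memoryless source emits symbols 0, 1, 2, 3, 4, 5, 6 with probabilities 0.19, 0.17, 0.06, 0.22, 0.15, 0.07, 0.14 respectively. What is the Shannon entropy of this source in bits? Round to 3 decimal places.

H = −Σ pᵢ log₂ pᵢ.
−0.19·log₂(0.19) = 0.4552
−0.17·log₂(0.17) = 0.4346
−0.06·log₂(0.06) = 0.2435
−0.22·log₂(0.22) = 0.4806
−0.15·log₂(0.15) = 0.4105
−0.07·log₂(0.07) = 0.2686
−0.14·log₂(0.14) = 0.3971
Sum ≈ 2.6901 → 2.690 bits.

2.690 bits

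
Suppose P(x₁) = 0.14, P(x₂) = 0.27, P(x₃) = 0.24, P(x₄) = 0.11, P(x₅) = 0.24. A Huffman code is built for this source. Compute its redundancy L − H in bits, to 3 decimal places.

0.004 bits

Entropy H = −Σ p log₂ p ≈ 2.2457 bits.
Huffman merges: 11/100+7/50→1/4; 6/25+6/25→12/25; 1/4+27/100→13/25; 12/25+13/25→1. L = 9/4 ≈ 2.2500.
L − H = 2.2500 − 2.2457 = 0.004 bits.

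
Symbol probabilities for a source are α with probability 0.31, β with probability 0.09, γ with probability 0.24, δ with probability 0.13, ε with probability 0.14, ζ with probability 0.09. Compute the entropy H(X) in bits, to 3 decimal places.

2.423 bits

H = −Σ pᵢ log₂ pᵢ.
−0.31·log₂(0.31) = 0.5238
−0.09·log₂(0.09) = 0.3127
−0.24·log₂(0.24) = 0.4941
−0.13·log₂(0.13) = 0.3826
−0.14·log₂(0.14) = 0.3971
−0.09·log₂(0.09) = 0.3127
Sum ≈ 2.4230 → 2.423 bits.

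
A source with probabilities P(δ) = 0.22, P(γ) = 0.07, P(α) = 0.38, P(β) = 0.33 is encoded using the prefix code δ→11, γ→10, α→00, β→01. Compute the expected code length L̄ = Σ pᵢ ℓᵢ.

2 bits/symbol

L̄ = Σ pᵢ·ℓᵢ = 0.22·2 + 0.07·2 + 0.38·2 + 0.33·2 = 2 bits/symbol.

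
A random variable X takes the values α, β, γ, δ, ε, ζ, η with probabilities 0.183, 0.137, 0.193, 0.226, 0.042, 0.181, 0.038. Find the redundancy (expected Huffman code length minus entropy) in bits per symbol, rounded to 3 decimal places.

0.059 bits

Entropy H = −Σ p log₂ p ≈ 2.6019 bits.
Huffman merges: 19/500+21/500→2/25; 2/25+137/1000→217/1000; 181/1000+183/1000→91/250; 193/1000+217/1000→41/100; 113/500+91/250→59/100; 41/100+59/100→1. L = 2661/1000 ≈ 2.6610.
L − H = 2.6610 − 2.6019 = 0.059 bits.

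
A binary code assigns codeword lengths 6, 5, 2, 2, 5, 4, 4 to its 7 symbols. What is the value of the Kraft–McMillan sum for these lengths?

With common denominator 2^6 = 64: Σ 2^(−ℓᵢ) = 1/64 + 2/64 + 16/64 + 16/64 + 2/64 + 4/64 + 4/64 = 45/64 = 0.703125.

0.703125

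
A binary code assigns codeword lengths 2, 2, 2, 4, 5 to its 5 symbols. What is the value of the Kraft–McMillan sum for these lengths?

With common denominator 2^5 = 32: Σ 2^(−ℓᵢ) = 8/32 + 8/32 + 8/32 + 2/32 + 1/32 = 27/32 = 0.84375.

0.84375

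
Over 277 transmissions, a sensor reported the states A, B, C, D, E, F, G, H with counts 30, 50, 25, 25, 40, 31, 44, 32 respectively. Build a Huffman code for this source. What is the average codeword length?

Probabilities are the counts divided by 277.
Repeatedly combine the two least-probable nodes; the expected code length is the sum of the merged weights.
merge 25/277 + 25/277 → 50/277
merge 30/277 + 31/277 → 61/277
merge 32/277 + 40/277 → 72/277
merge 44/277 + 50/277 → 94/277
merge 50/277 + 61/277 → 111/277
merge 72/277 + 94/277 → 166/277
merge 111/277 + 166/277 → 1
L = 50/277 + 61/277 + 72/277 + 94/277 + 111/277 + 166/277 + 1 = 3 bits/symbol.

3 bits/symbol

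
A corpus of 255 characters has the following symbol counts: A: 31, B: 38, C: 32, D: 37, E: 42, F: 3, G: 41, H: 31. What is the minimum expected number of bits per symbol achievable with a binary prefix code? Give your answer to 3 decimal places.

Probabilities are the counts divided by 255.
Repeatedly combine the two least-probable nodes; the expected code length is the sum of the merged weights.
merge 1/85 + 31/255 → 2/15
merge 31/255 + 32/255 → 21/85
merge 2/15 + 37/255 → 71/255
merge 38/255 + 41/255 → 79/255
merge 14/85 + 21/85 → 7/17
merge 71/255 + 79/255 → 10/17
merge 7/17 + 10/17 → 1
L = 2/15 + 21/85 + 71/255 + 79/255 + 7/17 + 10/17 + 1 = 757/255 ≈ 2.969 bits/symbol.

2.969 bits/symbol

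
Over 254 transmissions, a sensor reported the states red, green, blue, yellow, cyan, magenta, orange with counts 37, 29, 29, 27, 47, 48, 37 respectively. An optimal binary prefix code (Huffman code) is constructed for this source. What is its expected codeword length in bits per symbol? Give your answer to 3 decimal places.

Probabilities are the counts divided by 254.
Repeatedly combine the two least-probable nodes; the expected code length is the sum of the merged weights.
merge 27/254 + 29/254 → 28/127
merge 29/254 + 37/254 → 33/127
merge 37/254 + 47/254 → 42/127
merge 24/127 + 28/127 → 52/127
merge 33/127 + 42/127 → 75/127
merge 52/127 + 75/127 → 1
L = 28/127 + 33/127 + 42/127 + 52/127 + 75/127 + 1 = 357/127 ≈ 2.811 bits/symbol.

2.811 bits/symbol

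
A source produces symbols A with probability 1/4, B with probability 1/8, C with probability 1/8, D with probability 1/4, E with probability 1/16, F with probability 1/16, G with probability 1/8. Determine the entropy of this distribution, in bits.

2.625 bits

Each probability is a power of 1/2, so log₂(1/p) is an integer.
H = Σ p·log₂(1/p) = 1/4·2 + 1/8·3 + 1/8·3 + 1/4·2 + 1/16·4 + 1/16·4 + 1/8·3 = 2.625 bits.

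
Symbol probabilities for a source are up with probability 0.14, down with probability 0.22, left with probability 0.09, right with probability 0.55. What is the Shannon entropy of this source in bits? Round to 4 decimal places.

1.6647 bits

H = −Σ pᵢ log₂ pᵢ.
−0.14·log₂(0.14) = 0.3971
−0.22·log₂(0.22) = 0.4806
−0.09·log₂(0.09) = 0.3127
−0.55·log₂(0.55) = 0.4744
Sum ≈ 1.6647 → 1.6647 bits.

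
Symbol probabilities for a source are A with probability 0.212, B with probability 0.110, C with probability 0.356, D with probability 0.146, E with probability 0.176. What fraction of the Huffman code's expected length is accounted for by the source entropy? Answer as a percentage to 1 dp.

97.6%

Entropy H = −Σ p log₂ p ≈ 2.2016 bits.
Huffman merges: 11/100+73/500→32/125; 22/125+53/250→97/250; 32/125+89/250→153/250; 97/250+153/250→1. L = 282/125 ≈ 2.2560.
Efficiency = H/L = 2.2016/2.2560 = 97.6%.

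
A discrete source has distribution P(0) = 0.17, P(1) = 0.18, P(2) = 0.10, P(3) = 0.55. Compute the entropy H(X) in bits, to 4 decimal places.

H = −Σ pᵢ log₂ pᵢ.
−0.17·log₂(0.17) = 0.4346
−0.18·log₂(0.18) = 0.4453
−0.10·log₂(0.10) = 0.3322
−0.55·log₂(0.55) = 0.4744
Sum ≈ 1.6865 → 1.6865 bits.

1.6865 bits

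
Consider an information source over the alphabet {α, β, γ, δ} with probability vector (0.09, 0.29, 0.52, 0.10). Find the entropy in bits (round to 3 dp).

1.653 bits

H = −Σ pᵢ log₂ pᵢ.
−0.09·log₂(0.09) = 0.3127
−0.29·log₂(0.29) = 0.5179
−0.52·log₂(0.52) = 0.4906
−0.10·log₂(0.10) = 0.3322
Sum ≈ 1.6533 → 1.653 bits.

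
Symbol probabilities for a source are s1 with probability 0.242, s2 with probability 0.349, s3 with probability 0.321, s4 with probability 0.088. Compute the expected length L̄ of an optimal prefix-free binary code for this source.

1.981 bits/symbol

Repeatedly combine the two least-probable nodes; the expected code length is the sum of the merged weights.
merge 11/125 + 121/500 → 33/100
merge 321/1000 + 33/100 → 651/1000
merge 349/1000 + 651/1000 → 1
L = 33/100 + 651/1000 + 1 = 1981/1000 = 1.981 bits/symbol.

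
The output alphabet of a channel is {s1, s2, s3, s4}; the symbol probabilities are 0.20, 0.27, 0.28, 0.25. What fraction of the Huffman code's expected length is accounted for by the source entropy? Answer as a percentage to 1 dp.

Entropy H = −Σ p log₂ p ≈ 1.9886 bits.
Huffman merges: 1/5+1/4→9/20; 27/100+7/25→11/20; 9/20+11/20→1. L = 2 ≈ 2.0000.
Efficiency = H/L = 1.9886/2.0000 = 99.4%.

99.4%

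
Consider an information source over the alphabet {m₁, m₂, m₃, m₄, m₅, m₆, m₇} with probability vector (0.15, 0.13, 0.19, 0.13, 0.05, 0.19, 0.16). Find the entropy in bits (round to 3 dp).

2.725 bits

H = −Σ pᵢ log₂ pᵢ.
−0.15·log₂(0.15) = 0.4105
−0.13·log₂(0.13) = 0.3826
−0.19·log₂(0.19) = 0.4552
−0.13·log₂(0.13) = 0.3826
−0.05·log₂(0.05) = 0.2161
−0.19·log₂(0.19) = 0.4552
−0.16·log₂(0.16) = 0.4230
Sum ≈ 2.7254 → 2.725 bits.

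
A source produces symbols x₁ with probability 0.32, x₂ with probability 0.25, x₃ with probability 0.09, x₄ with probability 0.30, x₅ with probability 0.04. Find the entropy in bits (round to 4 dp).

H = −Σ pᵢ log₂ pᵢ.
−0.32·log₂(0.32) = 0.5260
−0.25·log₂(0.25) = 0.5000
−0.09·log₂(0.09) = 0.3127
−0.30·log₂(0.30) = 0.5211
−0.04·log₂(0.04) = 0.1858
Sum ≈ 2.0455 → 2.0455 bits.

2.0455 bits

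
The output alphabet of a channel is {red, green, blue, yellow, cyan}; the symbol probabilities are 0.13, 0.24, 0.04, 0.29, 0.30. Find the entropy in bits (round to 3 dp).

2.102 bits

H = −Σ pᵢ log₂ pᵢ.
−0.13·log₂(0.13) = 0.3826
−0.24·log₂(0.24) = 0.4941
−0.04·log₂(0.04) = 0.1858
−0.29·log₂(0.29) = 0.5179
−0.30·log₂(0.30) = 0.5211
Sum ≈ 2.1015 → 2.102 bits.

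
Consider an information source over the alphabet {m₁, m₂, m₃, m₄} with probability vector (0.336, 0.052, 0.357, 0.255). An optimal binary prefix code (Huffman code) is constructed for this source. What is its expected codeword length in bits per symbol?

1.95 bits/symbol

Repeatedly combine the two least-probable nodes; the expected code length is the sum of the merged weights.
merge 13/250 + 51/200 → 307/1000
merge 307/1000 + 42/125 → 643/1000
merge 357/1000 + 643/1000 → 1
L = 307/1000 + 643/1000 + 1 = 39/20 = 1.95 bits/symbol.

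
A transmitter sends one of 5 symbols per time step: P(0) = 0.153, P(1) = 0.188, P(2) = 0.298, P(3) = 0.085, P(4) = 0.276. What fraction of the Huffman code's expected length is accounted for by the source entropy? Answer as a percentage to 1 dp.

98.4%

Entropy H = −Σ p log₂ p ≈ 2.2031 bits.
Huffman merges: 17/200+153/1000→119/500; 47/250+119/500→213/500; 69/250+149/500→287/500; 213/500+287/500→1. L = 1119/500 ≈ 2.2380.
Efficiency = H/L = 2.2031/2.2380 = 98.4%.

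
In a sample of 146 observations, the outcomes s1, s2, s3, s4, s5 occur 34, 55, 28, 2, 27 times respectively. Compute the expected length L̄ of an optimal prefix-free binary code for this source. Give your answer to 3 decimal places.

Probabilities are the counts divided by 146.
Repeatedly combine the two least-probable nodes; the expected code length is the sum of the merged weights.
merge 1/73 + 27/146 → 29/146
merge 14/73 + 29/146 → 57/146
merge 17/73 + 55/146 → 89/146
merge 57/146 + 89/146 → 1
L = 29/146 + 57/146 + 89/146 + 1 = 321/146 ≈ 2.199 bits/symbol.

2.199 bits/symbol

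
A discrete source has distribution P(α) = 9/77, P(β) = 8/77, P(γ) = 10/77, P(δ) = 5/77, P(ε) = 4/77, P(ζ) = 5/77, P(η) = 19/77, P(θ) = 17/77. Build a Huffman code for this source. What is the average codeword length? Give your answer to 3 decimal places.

Repeatedly combine the two least-probable nodes; the expected code length is the sum of the merged weights.
merge 4/77 + 5/77 → 9/77
merge 5/77 + 8/77 → 13/77
merge 9/77 + 9/77 → 18/77
merge 10/77 + 13/77 → 23/77
merge 17/77 + 18/77 → 5/11
merge 19/77 + 23/77 → 6/11
merge 5/11 + 6/11 → 1
L = 9/77 + 13/77 + 18/77 + 23/77 + 5/11 + 6/11 + 1 = 31/11 ≈ 2.818 bits/symbol.

2.818 bits/symbol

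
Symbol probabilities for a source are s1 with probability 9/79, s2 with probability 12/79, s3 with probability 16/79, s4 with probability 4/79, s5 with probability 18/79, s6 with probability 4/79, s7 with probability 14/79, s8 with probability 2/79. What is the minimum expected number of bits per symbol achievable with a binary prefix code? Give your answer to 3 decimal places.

Repeatedly combine the two least-probable nodes; the expected code length is the sum of the merged weights.
merge 2/79 + 4/79 → 6/79
merge 4/79 + 6/79 → 10/79
merge 9/79 + 10/79 → 19/79
merge 12/79 + 14/79 → 26/79
merge 16/79 + 18/79 → 34/79
merge 19/79 + 26/79 → 45/79
merge 34/79 + 45/79 → 1
L = 6/79 + 10/79 + 19/79 + 26/79 + 34/79 + 45/79 + 1 = 219/79 ≈ 2.772 bits/symbol.

2.772 bits/symbol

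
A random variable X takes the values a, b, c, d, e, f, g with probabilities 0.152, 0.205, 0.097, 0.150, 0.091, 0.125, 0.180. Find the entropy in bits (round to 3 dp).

H = −Σ pᵢ log₂ pᵢ.
−0.152·log₂(0.152) = 0.4131
−0.205·log₂(0.205) = 0.4687
−0.097·log₂(0.097) = 0.3265
−0.150·log₂(0.150) = 0.4105
−0.091·log₂(0.091) = 0.3147
−0.125·log₂(0.125) = 0.3750
−0.180·log₂(0.180) = 0.4453
Sum ≈ 2.7538 → 2.754 bits.

2.754 bits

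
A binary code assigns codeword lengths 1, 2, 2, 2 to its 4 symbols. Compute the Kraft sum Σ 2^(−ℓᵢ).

With common denominator 2^2 = 4: Σ 2^(−ℓᵢ) = 2/4 + 1/4 + 1/4 + 1/4 = 5/4 = 1.25.

1.25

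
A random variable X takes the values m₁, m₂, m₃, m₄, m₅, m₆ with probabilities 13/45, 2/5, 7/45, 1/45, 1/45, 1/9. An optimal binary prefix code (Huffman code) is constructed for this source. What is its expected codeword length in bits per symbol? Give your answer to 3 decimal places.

2.111 bits/symbol

Repeatedly combine the two least-probable nodes; the expected code length is the sum of the merged weights.
merge 1/45 + 1/45 → 2/45
merge 2/45 + 1/9 → 7/45
merge 7/45 + 7/45 → 14/45
merge 13/45 + 14/45 → 3/5
merge 2/5 + 3/5 → 1
L = 2/45 + 7/45 + 14/45 + 3/5 + 1 = 19/9 ≈ 2.111 bits/symbol.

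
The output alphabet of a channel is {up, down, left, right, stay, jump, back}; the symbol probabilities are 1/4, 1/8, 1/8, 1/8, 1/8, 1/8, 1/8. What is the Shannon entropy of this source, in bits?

Each probability is a power of 1/2, so log₂(1/p) is an integer.
H = Σ p·log₂(1/p) = 1/4·2 + 1/8·3 + 1/8·3 + 1/8·3 + 1/8·3 + 1/8·3 + 1/8·3 = 2.75 bits.

2.75 bits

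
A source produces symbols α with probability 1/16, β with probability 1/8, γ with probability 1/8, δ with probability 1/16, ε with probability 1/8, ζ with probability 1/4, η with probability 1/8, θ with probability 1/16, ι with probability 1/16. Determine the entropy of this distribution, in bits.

3 bits

Each probability is a power of 1/2, so log₂(1/p) is an integer.
H = Σ p·log₂(1/p) = 1/16·4 + 1/8·3 + 1/8·3 + 1/16·4 + 1/8·3 + 1/4·2 + 1/8·3 + 1/16·4 + 1/16·4 = 3 bits.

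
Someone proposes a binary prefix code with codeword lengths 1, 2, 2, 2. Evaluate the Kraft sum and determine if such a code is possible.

1.25; no

With common denominator 2^2 = 4: Σ 2^(−ℓᵢ) = 2/4 + 1/4 + 1/4 + 1/4 = 5/4 = 1.25.
Kraft's inequality requires Σ ≤ 1; here Σ = 1.25 > 1, so no such prefix code exists.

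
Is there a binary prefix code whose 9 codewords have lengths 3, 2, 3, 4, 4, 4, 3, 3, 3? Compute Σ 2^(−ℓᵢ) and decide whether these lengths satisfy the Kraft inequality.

1.0625; no

With common denominator 2^4 = 16: Σ 2^(−ℓᵢ) = 2/16 + 4/16 + 2/16 + 1/16 + 1/16 + 1/16 + 2/16 + 2/16 + 2/16 = 17/16 = 1.0625.
Kraft's inequality requires Σ ≤ 1; here Σ = 1.0625 > 1, so no such prefix code exists.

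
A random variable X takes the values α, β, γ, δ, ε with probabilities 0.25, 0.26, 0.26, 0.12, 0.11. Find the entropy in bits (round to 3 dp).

2.228 bits

H = −Σ pᵢ log₂ pᵢ.
−0.25·log₂(0.25) = 0.5000
−0.26·log₂(0.26) = 0.5053
−0.26·log₂(0.26) = 0.5053
−0.12·log₂(0.12) = 0.3671
−0.11·log₂(0.11) = 0.3503
Sum ≈ 2.2279 → 2.228 bits.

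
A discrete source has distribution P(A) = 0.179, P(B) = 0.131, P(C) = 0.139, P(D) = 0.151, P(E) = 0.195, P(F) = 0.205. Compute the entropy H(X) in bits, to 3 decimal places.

2.565 bits

H = −Σ pᵢ log₂ pᵢ.
−0.179·log₂(0.179) = 0.4443
−0.131·log₂(0.131) = 0.3841
−0.139·log₂(0.139) = 0.3957
−0.151·log₂(0.151) = 0.4118
−0.195·log₂(0.195) = 0.4599
−0.205·log₂(0.205) = 0.4687
Sum ≈ 2.5645 → 2.565 bits.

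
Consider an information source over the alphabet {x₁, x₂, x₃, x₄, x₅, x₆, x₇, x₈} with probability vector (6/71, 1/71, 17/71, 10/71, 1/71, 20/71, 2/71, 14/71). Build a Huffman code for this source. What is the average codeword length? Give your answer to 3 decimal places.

Repeatedly combine the two least-probable nodes; the expected code length is the sum of the merged weights.
merge 1/71 + 1/71 → 2/71
merge 2/71 + 2/71 → 4/71
merge 4/71 + 6/71 → 10/71
merge 10/71 + 10/71 → 20/71
merge 14/71 + 17/71 → 31/71
merge 20/71 + 20/71 → 40/71
merge 31/71 + 40/71 → 1
L = 2/71 + 4/71 + 10/71 + 20/71 + 31/71 + 40/71 + 1 = 178/71 ≈ 2.507 bits/symbol.

2.507 bits/symbol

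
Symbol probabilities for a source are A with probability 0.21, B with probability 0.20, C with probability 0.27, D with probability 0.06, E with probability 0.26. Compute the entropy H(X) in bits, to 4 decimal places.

H = −Σ pᵢ log₂ pᵢ.
−0.21·log₂(0.21) = 0.4728
−0.20·log₂(0.20) = 0.4644
−0.27·log₂(0.27) = 0.5100
−0.06·log₂(0.06) = 0.2435
−0.26·log₂(0.26) = 0.5053
Sum ≈ 2.1961 → 2.1961 bits.

2.1961 bits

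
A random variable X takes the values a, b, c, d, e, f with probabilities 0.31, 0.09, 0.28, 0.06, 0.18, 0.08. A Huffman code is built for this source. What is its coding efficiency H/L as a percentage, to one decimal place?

98.4%

Entropy H = −Σ p log₂ p ≈ 2.3310 bits.
Huffman merges: 3/50+2/25→7/50; 9/100+7/50→23/100; 9/50+23/100→41/100; 7/25+31/100→59/100; 41/100+59/100→1. L = 237/100 ≈ 2.3700.
Efficiency = H/L = 2.3310/2.3700 = 98.4%.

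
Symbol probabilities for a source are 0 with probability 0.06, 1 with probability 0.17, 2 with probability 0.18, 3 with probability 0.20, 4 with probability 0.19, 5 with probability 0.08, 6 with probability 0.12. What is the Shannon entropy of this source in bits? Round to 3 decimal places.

2.702 bits

H = −Σ pᵢ log₂ pᵢ.
−0.06·log₂(0.06) = 0.2435
−0.17·log₂(0.17) = 0.4346
−0.18·log₂(0.18) = 0.4453
−0.20·log₂(0.20) = 0.4644
−0.19·log₂(0.19) = 0.4552
−0.08·log₂(0.08) = 0.2915
−0.12·log₂(0.12) = 0.3671
Sum ≈ 2.7016 → 2.702 bits.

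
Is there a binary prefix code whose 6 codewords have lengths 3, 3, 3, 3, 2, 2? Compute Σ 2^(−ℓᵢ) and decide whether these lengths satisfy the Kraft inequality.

1; yes

With common denominator 2^3 = 8: Σ 2^(−ℓᵢ) = 1/8 + 1/8 + 1/8 + 1/8 + 2/8 + 2/8 = 8/8 = 1.
Kraft's inequality requires Σ ≤ 1; here Σ = 1 ≤ 1, so such a prefix code exists.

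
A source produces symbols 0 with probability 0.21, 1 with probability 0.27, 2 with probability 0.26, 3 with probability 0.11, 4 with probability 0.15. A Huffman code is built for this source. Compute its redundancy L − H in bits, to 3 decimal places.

0.011 bits

Entropy H = −Σ p log₂ p ≈ 2.2490 bits.
Huffman merges: 11/100+3/20→13/50; 21/100+13/50→47/100; 13/50+27/100→53/100; 47/100+53/100→1. L = 113/50 ≈ 2.2600.
L − H = 2.2600 − 2.2490 = 0.011 bits.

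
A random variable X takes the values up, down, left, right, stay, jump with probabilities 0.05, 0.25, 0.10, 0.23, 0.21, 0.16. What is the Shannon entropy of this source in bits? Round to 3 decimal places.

2.432 bits

H = −Σ pᵢ log₂ pᵢ.
−0.05·log₂(0.05) = 0.2161
−0.25·log₂(0.25) = 0.5000
−0.10·log₂(0.10) = 0.3322
−0.23·log₂(0.23) = 0.4877
−0.21·log₂(0.21) = 0.4728
−0.16·log₂(0.16) = 0.4230
Sum ≈ 2.4318 → 2.432 bits.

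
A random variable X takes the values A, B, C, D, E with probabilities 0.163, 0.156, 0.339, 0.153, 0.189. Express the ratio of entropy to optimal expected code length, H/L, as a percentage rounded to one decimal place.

97.1%

Entropy H = −Σ p log₂ p ≈ 2.2424 bits.
Huffman merges: 153/1000+39/250→309/1000; 163/1000+189/1000→44/125; 309/1000+339/1000→81/125; 44/125+81/125→1. L = 2309/1000 ≈ 2.3090.
Efficiency = H/L = 2.2424/2.3090 = 97.1%.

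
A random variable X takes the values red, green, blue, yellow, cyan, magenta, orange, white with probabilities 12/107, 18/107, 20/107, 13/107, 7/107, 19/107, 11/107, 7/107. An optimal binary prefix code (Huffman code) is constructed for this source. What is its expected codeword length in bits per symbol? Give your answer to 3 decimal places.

2.944 bits/symbol

Repeatedly combine the two least-probable nodes; the expected code length is the sum of the merged weights.
merge 7/107 + 7/107 → 14/107
merge 11/107 + 12/107 → 23/107
merge 13/107 + 14/107 → 27/107
merge 18/107 + 19/107 → 37/107
merge 20/107 + 23/107 → 43/107
merge 27/107 + 37/107 → 64/107
merge 43/107 + 64/107 → 1
L = 14/107 + 23/107 + 27/107 + 37/107 + 43/107 + 64/107 + 1 = 315/107 ≈ 2.944 bits/symbol.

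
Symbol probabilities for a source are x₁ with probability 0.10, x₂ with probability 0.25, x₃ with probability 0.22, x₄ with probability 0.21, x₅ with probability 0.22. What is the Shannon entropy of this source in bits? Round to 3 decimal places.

H = −Σ pᵢ log₂ pᵢ.
−0.10·log₂(0.10) = 0.3322
−0.25·log₂(0.25) = 0.5000
−0.22·log₂(0.22) = 0.4806
−0.21·log₂(0.21) = 0.4728
−0.22·log₂(0.22) = 0.4806
Sum ≈ 2.2662 → 2.266 bits.

2.266 bits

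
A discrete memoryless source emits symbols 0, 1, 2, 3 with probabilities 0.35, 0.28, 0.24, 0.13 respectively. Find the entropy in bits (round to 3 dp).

H = −Σ pᵢ log₂ pᵢ.
−0.35·log₂(0.35) = 0.5301
−0.28·log₂(0.28) = 0.5142
−0.24·log₂(0.24) = 0.4941
−0.13·log₂(0.13) = 0.3826
Sum ≈ 1.9211 → 1.921 bits.

1.921 bits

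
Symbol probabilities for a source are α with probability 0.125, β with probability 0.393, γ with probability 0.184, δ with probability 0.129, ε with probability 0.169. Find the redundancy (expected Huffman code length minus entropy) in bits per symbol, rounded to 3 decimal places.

0.045 bits

Entropy H = −Σ p log₂ p ≈ 2.1685 bits.
Huffman merges: 1/8+129/1000→127/500; 169/1000+23/125→353/1000; 127/500+353/1000→607/1000; 393/1000+607/1000→1. L = 1107/500 ≈ 2.2140.
L − H = 2.2140 − 2.1685 = 0.045 bits.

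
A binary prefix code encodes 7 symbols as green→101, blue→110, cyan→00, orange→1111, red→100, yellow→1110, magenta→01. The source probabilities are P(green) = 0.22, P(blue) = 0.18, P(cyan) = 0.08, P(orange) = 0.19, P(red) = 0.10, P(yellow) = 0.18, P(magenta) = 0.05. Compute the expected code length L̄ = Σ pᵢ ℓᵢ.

3.24 bits/symbol

L̄ = Σ pᵢ·ℓᵢ = 0.22·3 + 0.18·3 + 0.08·2 + 0.19·4 + 0.10·3 + 0.18·4 + 0.05·2 = 3.24 bits/symbol.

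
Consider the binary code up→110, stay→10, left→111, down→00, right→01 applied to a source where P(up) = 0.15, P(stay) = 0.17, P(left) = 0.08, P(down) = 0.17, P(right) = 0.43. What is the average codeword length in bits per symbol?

2.23 bits/symbol

L̄ = Σ pᵢ·ℓᵢ = 0.15·3 + 0.17·2 + 0.08·3 + 0.17·2 + 0.43·2 = 2.23 bits/symbol.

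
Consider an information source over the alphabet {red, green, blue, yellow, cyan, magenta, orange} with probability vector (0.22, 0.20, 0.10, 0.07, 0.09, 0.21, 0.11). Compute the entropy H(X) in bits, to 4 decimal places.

H = −Σ pᵢ log₂ pᵢ.
−0.22·log₂(0.22) = 0.4806
−0.20·log₂(0.20) = 0.4644
−0.10·log₂(0.10) = 0.3322
−0.07·log₂(0.07) = 0.2686
−0.09·log₂(0.09) = 0.3127
−0.21·log₂(0.21) = 0.4728
−0.11·log₂(0.11) = 0.3503
Sum ≈ 2.6815 → 2.6815 bits.

2.6815 bits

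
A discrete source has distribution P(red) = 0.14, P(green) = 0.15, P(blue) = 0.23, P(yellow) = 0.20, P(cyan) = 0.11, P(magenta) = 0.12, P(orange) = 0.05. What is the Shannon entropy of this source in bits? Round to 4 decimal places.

2.6932 bits

H = −Σ pᵢ log₂ pᵢ.
−0.14·log₂(0.14) = 0.3971
−0.15·log₂(0.15) = 0.4105
−0.23·log₂(0.23) = 0.4877
−0.20·log₂(0.20) = 0.4644
−0.11·log₂(0.11) = 0.3503
−0.12·log₂(0.12) = 0.3671
−0.05·log₂(0.05) = 0.2161
Sum ≈ 2.6932 → 2.6932 bits.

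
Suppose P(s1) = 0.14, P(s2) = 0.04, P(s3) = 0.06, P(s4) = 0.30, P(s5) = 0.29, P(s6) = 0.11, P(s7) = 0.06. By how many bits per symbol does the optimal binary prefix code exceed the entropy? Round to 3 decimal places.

Entropy H = −Σ p log₂ p ≈ 2.4592 bits.
Huffman merges: 1/25+3/50→1/10; 3/50+1/10→4/25; 11/100+7/50→1/4; 4/25+1/4→41/100; 29/100+3/10→59/100; 41/100+59/100→1. L = 251/100 ≈ 2.5100.
L − H = 2.5100 − 2.4592 = 0.051 bits.

0.051 bits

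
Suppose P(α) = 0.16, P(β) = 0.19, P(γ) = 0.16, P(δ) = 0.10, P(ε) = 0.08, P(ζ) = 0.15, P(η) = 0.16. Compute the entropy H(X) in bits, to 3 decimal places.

H = −Σ pᵢ log₂ pᵢ.
−0.16·log₂(0.16) = 0.4230
−0.19·log₂(0.19) = 0.4552
−0.16·log₂(0.16) = 0.4230
−0.10·log₂(0.10) = 0.3322
−0.08·log₂(0.08) = 0.2915
−0.15·log₂(0.15) = 0.4105
−0.16·log₂(0.16) = 0.4230
Sum ≈ 2.7585 → 2.759 bits.

2.759 bits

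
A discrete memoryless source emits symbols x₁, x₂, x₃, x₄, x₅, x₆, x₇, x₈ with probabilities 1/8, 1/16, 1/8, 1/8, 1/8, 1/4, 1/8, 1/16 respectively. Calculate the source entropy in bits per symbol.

Each probability is a power of 1/2, so log₂(1/p) is an integer.
H = Σ p·log₂(1/p) = 1/8·3 + 1/16·4 + 1/8·3 + 1/8·3 + 1/8·3 + 1/4·2 + 1/8·3 + 1/16·4 = 2.875 bits.

2.875 bits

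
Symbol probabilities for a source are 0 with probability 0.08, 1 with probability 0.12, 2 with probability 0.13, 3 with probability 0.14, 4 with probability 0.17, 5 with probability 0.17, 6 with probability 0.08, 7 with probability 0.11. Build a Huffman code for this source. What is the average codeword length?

Repeatedly combine the two least-probable nodes; the expected code length is the sum of the merged weights.
merge 2/25 + 2/25 → 4/25
merge 11/100 + 3/25 → 23/100
merge 13/100 + 7/50 → 27/100
merge 4/25 + 17/100 → 33/100
merge 17/100 + 23/100 → 2/5
merge 27/100 + 33/100 → 3/5
merge 2/5 + 3/5 → 1
L = 4/25 + 23/100 + 27/100 + 33/100 + 2/5 + 3/5 + 1 = 299/100 = 2.99 bits/symbol.

2.99 bits/symbol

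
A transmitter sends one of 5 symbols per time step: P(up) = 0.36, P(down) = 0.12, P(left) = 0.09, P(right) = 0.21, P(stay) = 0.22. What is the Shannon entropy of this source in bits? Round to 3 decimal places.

H = −Σ pᵢ log₂ pᵢ.
−0.36·log₂(0.36) = 0.5306
−0.12·log₂(0.12) = 0.3671
−0.09·log₂(0.09) = 0.3127
−0.21·log₂(0.21) = 0.4728
−0.22·log₂(0.22) = 0.4806
Sum ≈ 2.1637 → 2.164 bits.

2.164 bits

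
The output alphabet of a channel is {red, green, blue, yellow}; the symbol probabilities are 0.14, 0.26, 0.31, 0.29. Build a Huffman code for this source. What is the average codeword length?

2 bits/symbol

Repeatedly combine the two least-probable nodes; the expected code length is the sum of the merged weights.
merge 7/50 + 13/50 → 2/5
merge 29/100 + 31/100 → 3/5
merge 2/5 + 3/5 → 1
L = 2/5 + 3/5 + 1 = 2 bits/symbol.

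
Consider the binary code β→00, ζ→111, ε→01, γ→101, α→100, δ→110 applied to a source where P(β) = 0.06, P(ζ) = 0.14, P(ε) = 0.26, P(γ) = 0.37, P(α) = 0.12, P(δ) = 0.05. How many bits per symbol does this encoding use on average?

2.68 bits/symbol

L̄ = Σ pᵢ·ℓᵢ = 0.06·2 + 0.14·3 + 0.26·2 + 0.37·3 + 0.12·3 + 0.05·3 = 2.68 bits/symbol.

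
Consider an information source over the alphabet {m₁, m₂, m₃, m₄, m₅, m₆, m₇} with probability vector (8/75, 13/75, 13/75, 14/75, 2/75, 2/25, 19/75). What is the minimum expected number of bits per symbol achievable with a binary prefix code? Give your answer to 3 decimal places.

2.667 bits/symbol

Repeatedly combine the two least-probable nodes; the expected code length is the sum of the merged weights.
merge 2/75 + 2/25 → 8/75
merge 8/75 + 8/75 → 16/75
merge 13/75 + 13/75 → 26/75
merge 14/75 + 16/75 → 2/5
merge 19/75 + 26/75 → 3/5
merge 2/5 + 3/5 → 1
L = 8/75 + 16/75 + 26/75 + 2/5 + 3/5 + 1 = 8/3 ≈ 2.667 bits/symbol.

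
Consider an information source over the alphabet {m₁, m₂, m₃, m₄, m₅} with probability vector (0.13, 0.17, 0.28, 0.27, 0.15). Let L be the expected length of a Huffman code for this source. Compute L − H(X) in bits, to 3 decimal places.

Entropy H = −Σ p log₂ p ≈ 2.2520 bits.
Huffman merges: 13/100+3/20→7/25; 17/100+27/100→11/25; 7/25+7/25→14/25; 11/25+14/25→1. L = 57/25 ≈ 2.2800.
L − H = 2.2800 − 2.2520 = 0.028 bits.

0.028 bits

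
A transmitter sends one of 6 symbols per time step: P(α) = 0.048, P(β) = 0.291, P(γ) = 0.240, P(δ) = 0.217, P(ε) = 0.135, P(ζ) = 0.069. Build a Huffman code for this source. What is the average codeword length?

Repeatedly combine the two least-probable nodes; the expected code length is the sum of the merged weights.
merge 6/125 + 69/1000 → 117/1000
merge 117/1000 + 27/200 → 63/250
merge 217/1000 + 6/25 → 457/1000
merge 63/250 + 291/1000 → 543/1000
merge 457/1000 + 543/1000 → 1
L = 117/1000 + 63/250 + 457/1000 + 543/1000 + 1 = 2369/1000 = 2.369 bits/symbol.

2.369 bits/symbol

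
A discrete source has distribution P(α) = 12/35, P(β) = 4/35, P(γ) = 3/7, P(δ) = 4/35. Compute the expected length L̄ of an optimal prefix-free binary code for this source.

1.8 bits/symbol

Repeatedly combine the two least-probable nodes; the expected code length is the sum of the merged weights.
merge 4/35 + 4/35 → 8/35
merge 8/35 + 12/35 → 4/7
merge 3/7 + 4/7 → 1
L = 8/35 + 4/7 + 1 = 9/5 = 1.8 bits/symbol.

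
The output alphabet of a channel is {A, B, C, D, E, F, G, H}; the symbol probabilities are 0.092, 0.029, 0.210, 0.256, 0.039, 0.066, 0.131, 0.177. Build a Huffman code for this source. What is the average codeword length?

2.736 bits/symbol

Repeatedly combine the two least-probable nodes; the expected code length is the sum of the merged weights.
merge 29/1000 + 39/1000 → 17/250
merge 33/500 + 17/250 → 67/500
merge 23/250 + 131/1000 → 223/1000
merge 67/500 + 177/1000 → 311/1000
merge 21/100 + 223/1000 → 433/1000
merge 32/125 + 311/1000 → 567/1000
merge 433/1000 + 567/1000 → 1
L = 17/250 + 67/500 + 223/1000 + 311/1000 + 433/1000 + 567/1000 + 1 = 342/125 = 2.736 bits/symbol.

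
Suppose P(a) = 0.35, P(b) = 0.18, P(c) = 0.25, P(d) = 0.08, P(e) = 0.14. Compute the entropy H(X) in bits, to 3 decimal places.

H = −Σ pᵢ log₂ pᵢ.
−0.35·log₂(0.35) = 0.5301
−0.18·log₂(0.18) = 0.4453
−0.25·log₂(0.25) = 0.5000
−0.08·log₂(0.08) = 0.2915
−0.14·log₂(0.14) = 0.3971
Sum ≈ 2.1640 → 2.164 bits.

2.164 bits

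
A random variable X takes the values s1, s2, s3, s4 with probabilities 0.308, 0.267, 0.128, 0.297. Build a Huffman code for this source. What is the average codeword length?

Repeatedly combine the two least-probable nodes; the expected code length is the sum of the merged weights.
merge 16/125 + 267/1000 → 79/200
merge 297/1000 + 77/250 → 121/200
merge 79/200 + 121/200 → 1
L = 79/200 + 121/200 + 1 = 2 bits/symbol.

2 bits/symbol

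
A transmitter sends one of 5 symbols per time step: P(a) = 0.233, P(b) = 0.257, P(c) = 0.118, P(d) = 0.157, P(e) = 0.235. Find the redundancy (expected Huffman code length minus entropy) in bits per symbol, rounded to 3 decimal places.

Entropy H = −Σ p log₂ p ≈ 2.2676 bits.
Huffman merges: 59/500+157/1000→11/40; 233/1000+47/200→117/250; 257/1000+11/40→133/250; 117/250+133/250→1. L = 91/40 ≈ 2.2750.
L − H = 2.2750 − 2.2676 = 0.007 bits.

0.007 bits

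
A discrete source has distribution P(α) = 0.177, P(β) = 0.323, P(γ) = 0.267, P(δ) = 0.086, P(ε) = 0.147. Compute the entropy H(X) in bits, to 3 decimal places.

H = −Σ pᵢ log₂ pᵢ.
−0.177·log₂(0.177) = 0.4422
−0.323·log₂(0.323) = 0.5266
−0.267·log₂(0.267) = 0.5087
−0.086·log₂(0.086) = 0.3044
−0.147·log₂(0.147) = 0.4066
Sum ≈ 2.1885 → 2.188 bits.

2.188 bits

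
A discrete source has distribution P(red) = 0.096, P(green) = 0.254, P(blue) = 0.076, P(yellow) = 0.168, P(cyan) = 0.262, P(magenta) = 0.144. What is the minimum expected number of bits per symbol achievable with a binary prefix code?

Repeatedly combine the two least-probable nodes; the expected code length is the sum of the merged weights.
merge 19/250 + 12/125 → 43/250
merge 18/125 + 21/125 → 39/125
merge 43/250 + 127/500 → 213/500
merge 131/500 + 39/125 → 287/500
merge 213/500 + 287/500 → 1
L = 43/250 + 39/125 + 213/500 + 287/500 + 1 = 621/250 = 2.484 bits/symbol.

2.484 bits/symbol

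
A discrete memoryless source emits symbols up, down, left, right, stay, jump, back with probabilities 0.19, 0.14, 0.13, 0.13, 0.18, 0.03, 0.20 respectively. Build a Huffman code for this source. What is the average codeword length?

Repeatedly combine the two least-probable nodes; the expected code length is the sum of the merged weights.
merge 3/100 + 13/100 → 4/25
merge 13/100 + 7/50 → 27/100
merge 4/25 + 9/50 → 17/50
merge 19/100 + 1/5 → 39/100
merge 27/100 + 17/50 → 61/100
merge 39/100 + 61/100 → 1
L = 4/25 + 27/100 + 17/50 + 39/100 + 61/100 + 1 = 277/100 = 2.77 bits/symbol.

2.77 bits/symbol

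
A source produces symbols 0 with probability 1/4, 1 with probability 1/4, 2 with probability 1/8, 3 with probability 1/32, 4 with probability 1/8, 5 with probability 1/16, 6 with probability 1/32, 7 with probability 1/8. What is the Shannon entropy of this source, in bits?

2.6875 bits

Each probability is a power of 1/2, so log₂(1/p) is an integer.
H = Σ p·log₂(1/p) = 1/4·2 + 1/4·2 + 1/8·3 + 1/32·5 + 1/8·3 + 1/16·4 + 1/32·5 + 1/8·3 = 2.6875 bits.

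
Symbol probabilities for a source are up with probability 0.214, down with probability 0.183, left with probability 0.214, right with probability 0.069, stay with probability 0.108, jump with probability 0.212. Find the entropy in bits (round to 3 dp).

H = −Σ pᵢ log₂ pᵢ.
−0.214·log₂(0.214) = 0.4760
−0.183·log₂(0.183) = 0.4484
−0.214·log₂(0.214) = 0.4760
−0.069·log₂(0.069) = 0.2662
−0.108·log₂(0.108) = 0.3468
−0.212·log₂(0.212) = 0.4744
Sum ≈ 2.4877 → 2.488 bits.

2.488 bits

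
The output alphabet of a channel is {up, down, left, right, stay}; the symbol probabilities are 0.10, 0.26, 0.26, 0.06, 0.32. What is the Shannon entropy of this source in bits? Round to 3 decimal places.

H = −Σ pᵢ log₂ pᵢ.
−0.10·log₂(0.10) = 0.3322
−0.26·log₂(0.26) = 0.5053
−0.26·log₂(0.26) = 0.5053
−0.06·log₂(0.06) = 0.2435
−0.32·log₂(0.32) = 0.5260
Sum ≈ 2.1123 → 2.112 bits.

2.112 bits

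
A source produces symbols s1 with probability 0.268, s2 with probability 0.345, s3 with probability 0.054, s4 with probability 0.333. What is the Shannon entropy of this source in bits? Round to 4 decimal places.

1.7945 bits

H = −Σ pᵢ log₂ pᵢ.
−0.268·log₂(0.268) = 0.5091
−0.345·log₂(0.345) = 0.5297
−0.054·log₂(0.054) = 0.2274
−0.333·log₂(0.333) = 0.5283
Sum ≈ 1.7945 → 1.7945 bits.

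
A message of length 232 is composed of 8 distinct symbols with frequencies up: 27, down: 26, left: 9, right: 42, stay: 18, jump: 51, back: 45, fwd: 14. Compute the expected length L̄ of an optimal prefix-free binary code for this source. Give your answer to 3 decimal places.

2.862 bits/symbol

Probabilities are the counts divided by 232.
Repeatedly combine the two least-probable nodes; the expected code length is the sum of the merged weights.
merge 9/232 + 7/116 → 23/232
merge 9/116 + 23/232 → 41/232
merge 13/116 + 27/232 → 53/232
merge 41/232 + 21/116 → 83/232
merge 45/232 + 51/232 → 12/29
merge 53/232 + 83/232 → 17/29
merge 12/29 + 17/29 → 1
L = 23/232 + 41/232 + 53/232 + 83/232 + 12/29 + 17/29 + 1 = 83/29 ≈ 2.862 bits/symbol.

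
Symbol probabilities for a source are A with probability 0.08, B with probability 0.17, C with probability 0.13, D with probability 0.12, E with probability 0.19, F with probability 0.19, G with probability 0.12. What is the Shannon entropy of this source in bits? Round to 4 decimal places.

2.7533 bits

H = −Σ pᵢ log₂ pᵢ.
−0.08·log₂(0.08) = 0.2915
−0.17·log₂(0.17) = 0.4346
−0.13·log₂(0.13) = 0.3826
−0.12·log₂(0.12) = 0.3671
−0.19·log₂(0.19) = 0.4552
−0.19·log₂(0.19) = 0.4552
−0.12·log₂(0.12) = 0.3671
Sum ≈ 2.7533 → 2.7533 bits.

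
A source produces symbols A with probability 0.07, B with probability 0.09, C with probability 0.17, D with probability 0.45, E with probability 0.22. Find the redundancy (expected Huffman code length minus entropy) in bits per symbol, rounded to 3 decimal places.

Entropy H = −Σ p log₂ p ≈ 2.0148 bits.
Huffman merges: 7/100+9/100→4/25; 4/25+17/100→33/100; 11/50+33/100→11/20; 9/20+11/20→1. L = 51/25 ≈ 2.0400.
L − H = 2.0400 − 2.0148 = 0.025 bits.

0.025 bits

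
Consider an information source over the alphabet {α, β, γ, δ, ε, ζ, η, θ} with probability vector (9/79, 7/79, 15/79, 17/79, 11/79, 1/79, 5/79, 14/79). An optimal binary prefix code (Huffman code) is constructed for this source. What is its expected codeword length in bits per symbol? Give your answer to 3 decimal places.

2.835 bits/symbol

Repeatedly combine the two least-probable nodes; the expected code length is the sum of the merged weights.
merge 1/79 + 5/79 → 6/79
merge 6/79 + 7/79 → 13/79
merge 9/79 + 11/79 → 20/79
merge 13/79 + 14/79 → 27/79
merge 15/79 + 17/79 → 32/79
merge 20/79 + 27/79 → 47/79
merge 32/79 + 47/79 → 1
L = 6/79 + 13/79 + 20/79 + 27/79 + 32/79 + 47/79 + 1 = 224/79 ≈ 2.835 bits/symbol.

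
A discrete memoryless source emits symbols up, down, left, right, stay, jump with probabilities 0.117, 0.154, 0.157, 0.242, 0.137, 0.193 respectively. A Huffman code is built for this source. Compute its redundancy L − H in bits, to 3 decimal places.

0.022 bits

Entropy H = −Σ p log₂ p ≈ 2.5435 bits.
Huffman merges: 117/1000+137/1000→127/500; 77/500+157/1000→311/1000; 193/1000+121/500→87/200; 127/500+311/1000→113/200; 87/200+113/200→1. L = 513/200 ≈ 2.5650.
L − H = 2.5650 − 2.5435 = 0.022 bits.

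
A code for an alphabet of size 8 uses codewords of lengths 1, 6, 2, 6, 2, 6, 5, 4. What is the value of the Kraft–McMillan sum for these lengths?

1.140625

With common denominator 2^6 = 64: Σ 2^(−ℓᵢ) = 32/64 + 1/64 + 16/64 + 1/64 + 16/64 + 1/64 + 2/64 + 4/64 = 73/64 = 1.140625.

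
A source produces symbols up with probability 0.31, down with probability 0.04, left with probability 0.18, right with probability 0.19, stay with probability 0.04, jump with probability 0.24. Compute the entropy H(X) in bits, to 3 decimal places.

2.290 bits

H = −Σ pᵢ log₂ pᵢ.
−0.31·log₂(0.31) = 0.5238
−0.04·log₂(0.04) = 0.1858
−0.18·log₂(0.18) = 0.4453
−0.19·log₂(0.19) = 0.4552
−0.04·log₂(0.04) = 0.1858
−0.24·log₂(0.24) = 0.4941
Sum ≈ 2.2900 → 2.290 bits.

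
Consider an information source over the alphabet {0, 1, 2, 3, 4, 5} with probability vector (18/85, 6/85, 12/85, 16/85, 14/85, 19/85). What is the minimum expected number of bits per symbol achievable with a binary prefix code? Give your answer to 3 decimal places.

2.565 bits/symbol

Repeatedly combine the two least-probable nodes; the expected code length is the sum of the merged weights.
merge 6/85 + 12/85 → 18/85
merge 14/85 + 16/85 → 6/17
merge 18/85 + 18/85 → 36/85
merge 19/85 + 6/17 → 49/85
merge 36/85 + 49/85 → 1
L = 18/85 + 6/17 + 36/85 + 49/85 + 1 = 218/85 ≈ 2.565 bits/symbol.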